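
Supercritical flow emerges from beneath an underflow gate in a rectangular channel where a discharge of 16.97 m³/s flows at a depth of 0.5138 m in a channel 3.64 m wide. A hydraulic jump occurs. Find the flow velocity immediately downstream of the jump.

V₂ = 1.732 m/s

q = Q/b = 16.97/3.64 = 4.662 m²/s; V₁ = q/y₁ = 9.074 m/s. Fr₁ = V₁/√(g·y₁) = 4.042.
Bélanger equation: y₂/y₁ = ½[√(1 + 8Fr₁²) − 1] = ½[√131.68 − 1] = 5.238.
y₂ = 5.238 × 0.5138 = 2.691 m.
V₂ = q/y₂ = 4.662/2.691 = 1.732 m/s.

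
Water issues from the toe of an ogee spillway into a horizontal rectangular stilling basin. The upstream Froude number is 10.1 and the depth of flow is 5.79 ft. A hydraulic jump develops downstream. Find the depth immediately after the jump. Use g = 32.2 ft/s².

y₂ = 79.9 ft

Fr₁ = 10.1 (given).
By Bélanger, y₂/y₁ = ½[√(1 + 8Fr₁²) − 1] = ½[√817.1 − 1] = 13.8.
y₂ = 13.8 × 5.79 = 79.9 ft.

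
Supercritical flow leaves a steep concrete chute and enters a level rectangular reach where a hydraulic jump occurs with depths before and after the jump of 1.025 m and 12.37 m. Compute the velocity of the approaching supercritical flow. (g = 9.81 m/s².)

For a rectangular channel the momentum equation gives q² = ½·g·y₁·y₂·(y₁ + y₂) = ½×9.81×1.025×12.37×13.39 = 833.1.
q = √833.1 = 28.86 m²/s.
V₁ = q/y₁ = 28.86/1.025 = 28.16 m/s.

V₁ = 28.16 m/s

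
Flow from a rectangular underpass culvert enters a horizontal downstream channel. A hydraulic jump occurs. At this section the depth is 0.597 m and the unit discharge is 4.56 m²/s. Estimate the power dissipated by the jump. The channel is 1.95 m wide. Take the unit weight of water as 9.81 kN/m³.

P = 87.3 kW

V₁ = q/y₁ = 4.56/0.597 = 7.64 m/s. Fr₁ = V₁/√(g·y₁) = 7.64/√(9.81×0.597) = 3.16.
Conjugate-depth relation: y₂/y₁ = ½[√(1 + 8Fr₁²) − 1] = ½[√80.69 − 1] = 3.99.
y₂ = 3.99 × 0.597 = 2.38 m.
Head loss: ΔE = (y₂ − y₁)³/(4y₁y₂) = (2.38 − 0.597)³/(4×0.597×2.38) = 5.70/5.69 = 1.00 m.
Q = q·b = 4.56 × 1.95 = 8.89 m³/s. P = γ·Q·ΔE = 9.81 × 8.89 × 1.00 = 87.3 kW.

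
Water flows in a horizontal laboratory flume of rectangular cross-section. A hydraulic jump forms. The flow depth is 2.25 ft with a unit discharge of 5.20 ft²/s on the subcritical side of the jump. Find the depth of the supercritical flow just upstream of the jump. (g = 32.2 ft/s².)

V₂ = q/y₂ = 5.20/2.25 = 2.31 ft/s; Fr₂ = V₂/√(g·y₂) = 0.272.
From the momentum equation (using Fr₂), y₁/y₂ = ½[√(1 + 8Fr₂²) − 1] = ½[√1.590 − 1] = 0.130.
y₁ = 0.130 × 2.25 = 0.293 ft.

y₁ = 0.293 ft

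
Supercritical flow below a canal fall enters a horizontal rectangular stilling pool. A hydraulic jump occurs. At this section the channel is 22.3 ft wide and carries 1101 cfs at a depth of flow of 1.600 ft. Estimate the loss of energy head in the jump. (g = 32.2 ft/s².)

q = Q/b = 1101/22.3 = 49.37 ft²/s; V₁ = q/y₁ = 30.86 ft/s. Fr₁ = V₁/√(g·y₁) = 4.299.
From the momentum equation for a rectangular channel, y₂/y₁ = ½[√(1 + 8Fr₁²) − 1] = ½[√148.86 − 1] = 5.600.
y₂ = 5.600 × 1.600 = 8.961 ft.
V₂ = q/y₂ = 49.37/8.961 = 5.510 ft/s. E₁ = y₁ + V₁²/2g = 16.39 ft; E₂ = y₂ + V₂²/2g = 9.432 ft. ΔE = E₁ − E₂ = 6.954 ft.

ΔE = 6.954 ft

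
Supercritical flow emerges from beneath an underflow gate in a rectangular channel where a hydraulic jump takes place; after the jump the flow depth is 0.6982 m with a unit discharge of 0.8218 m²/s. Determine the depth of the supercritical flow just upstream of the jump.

V₂ = q/y₂ = 0.8218/0.6982 = 1.177 m/s; Fr₂ = V₂/√(g·y₂) = 0.4497.
Since the conjugate-depth ratio holds either way, y₁/y₂ = ½[√(1 + 8Fr₂²) − 1] = ½[√2.6181 − 1] = 0.3090.
y₁ = 0.3090 × 0.6982 = 0.2158 m.

y₁ = 0.2158 m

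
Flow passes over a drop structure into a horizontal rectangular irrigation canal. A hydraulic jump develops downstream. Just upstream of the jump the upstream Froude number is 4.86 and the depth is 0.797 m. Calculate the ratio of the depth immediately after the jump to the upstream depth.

Fr₁ = 4.86 (given).
Bélanger equation: y₂/y₁ = ½[√(1 + 8Fr₁²) − 1] = ½[√190.0 − 1] = 6.39.

y₂/y₁ = 6.39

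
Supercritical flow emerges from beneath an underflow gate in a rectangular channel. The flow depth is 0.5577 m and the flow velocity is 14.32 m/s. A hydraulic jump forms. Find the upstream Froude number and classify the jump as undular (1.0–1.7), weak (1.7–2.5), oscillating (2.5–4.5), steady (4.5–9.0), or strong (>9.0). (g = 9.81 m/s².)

Fr₁ = V₁/√(g·y₁) = 14.32/√(9.81×0.5577) = 6.122.
Fr₁ = 6.122 lies in the steady range.

Fr₁ = 6.122; steady jump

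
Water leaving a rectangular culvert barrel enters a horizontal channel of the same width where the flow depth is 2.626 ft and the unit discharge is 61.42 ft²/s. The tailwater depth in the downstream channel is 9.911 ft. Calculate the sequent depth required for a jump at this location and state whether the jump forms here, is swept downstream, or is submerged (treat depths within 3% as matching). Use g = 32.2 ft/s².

V₁ = q/y₁ = 61.42/2.626 = 23.39 ft/s. Fr₁ = V₁/√(g·y₁) = 23.39/√(32.2×2.626) = 2.544.
Conjugate-depth relation: y₂/y₁ = ½[√(1 + 8Fr₁²) − 1] = ½[√52.757 − 1] = 3.132.
y₂ = 3.132 × 2.626 = 8.224 ft.
Tailwater y_tw = 9.911 ft: y_tw > y₂, so the jump is submerged.

y₂ = 8.224 ft; the jump is submerged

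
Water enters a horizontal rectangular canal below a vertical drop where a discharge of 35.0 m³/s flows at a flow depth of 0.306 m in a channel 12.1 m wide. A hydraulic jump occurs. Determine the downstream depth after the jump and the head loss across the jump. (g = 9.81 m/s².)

y₂ = 2.21 m; ΔE = 2.56 m

q = Q/b = 35.0/12.1 = 2.89 m²/s; V₁ = q/y₁ = 9.45 m/s. Fr₁ = V₁/√(g·y₁) = 5.46.
Conjugate-depth relation: y₂/y₁ = ½[√(1 + 8Fr₁²) − 1] = ½[√239.1 − 1] = 7.23.
y₂ = 7.23 × 0.306 = 2.21 m.
V₂ = q/y₂ = 2.89/2.21 = 1.31 m/s. E₁ = y₁ + V₁²/2g = 4.86 m; E₂ = y₂ + V₂²/2g = 2.30 m. ΔE = E₁ − E₂ = 2.56 m.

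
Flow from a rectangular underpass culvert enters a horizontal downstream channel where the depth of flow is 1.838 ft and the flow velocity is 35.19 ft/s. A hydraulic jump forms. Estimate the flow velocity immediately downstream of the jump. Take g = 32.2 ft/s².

Fr₁ = V₁/√(g·y₁) = 35.19/√(32.2×1.838) = 4.574.
Sequent-depth ratio: y₂/y₁ = ½[√(1 + 8Fr₁²) − 1] = ½[√168.39 − 1] = 5.988.
y₂ = 5.988 × 1.838 = 11.01 ft.
q = V₁·y₁ = 35.19 × 1.838 = 64.68 ft²/s.
V₂ = q/y₂ = 64.68/11.01 = 5.877 ft/s.

V₂ = 5.877 ft/s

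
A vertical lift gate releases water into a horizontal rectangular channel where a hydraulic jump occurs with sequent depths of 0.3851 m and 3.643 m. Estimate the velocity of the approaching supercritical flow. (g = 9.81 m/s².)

For a rectangular channel the momentum equation gives q² = ½·g·y₁·y₂·(y₁ + y₂) = ½×9.81×0.3851×3.643×4.028 = 27.72.
q = √27.72 = 5.265 m²/s.
V₁ = q/y₁ = 5.265/0.3851 = 13.67 m/s.

V₁ = 13.67 m/s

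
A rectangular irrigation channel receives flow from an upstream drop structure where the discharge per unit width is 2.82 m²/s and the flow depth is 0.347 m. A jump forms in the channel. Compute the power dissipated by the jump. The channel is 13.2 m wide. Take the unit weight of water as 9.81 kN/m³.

P = 590 kW

V₁ = q/y₁ = 2.82/0.347 = 8.13 m/s. Fr₁ = V₁/√(g·y₁) = 8.13/√(9.81×0.347) = 4.40.
Sequent-depth ratio: y₂/y₁ = ½[√(1 + 8Fr₁²) − 1] = ½[√156.2 − 1] = 5.75.
y₂ = 5.75 × 0.347 = 1.99 m.
Head loss: ΔE = (y₂ − y₁)³/(4y₁y₂) = (1.99 − 0.347)³/(4×0.347×1.99) = 4.48/2.77 = 1.62 m.
Q = q·b = 2.82 × 13.2 = 37.2 m³/s. P = γ·Q·ΔE = 9.81 × 37.2 × 1.62 = 590 kW.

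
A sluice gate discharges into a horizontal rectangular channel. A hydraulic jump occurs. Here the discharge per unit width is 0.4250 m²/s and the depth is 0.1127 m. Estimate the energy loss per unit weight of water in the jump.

V₁ = q/y₁ = 0.4250/0.1127 = 3.771 m/s. Fr₁ = V₁/√(g·y₁) = 3.771/√(9.81×0.1127) = 3.586.
Conjugate-depth relation: y₂/y₁ = ½[√(1 + 8Fr₁²) − 1] = ½[√103.90 − 1] = 4.597.
y₂ = 4.597 × 0.1127 = 0.5180 m.
Head loss: ΔE = (y₂ − y₁)³/(4y₁y₂) = (0.5180 − 0.1127)³/(4×0.1127×0.5180) = 0.06660/0.2335 = 0.2852 m.

ΔE = 0.2852 m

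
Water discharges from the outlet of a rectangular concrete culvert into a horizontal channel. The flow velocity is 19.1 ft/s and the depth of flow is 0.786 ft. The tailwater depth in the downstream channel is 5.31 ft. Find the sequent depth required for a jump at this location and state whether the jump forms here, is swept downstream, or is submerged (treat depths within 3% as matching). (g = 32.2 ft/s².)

y₂ = 3.85 ft; the jump is submerged

Fr₁ = V₁/√(g·y₁) = 19.1/√(32.2×0.786) = 3.80.
Conjugate-depth relation: y₂/y₁ = ½[√(1 + 8Fr₁²) − 1] = ½[√116.3 − 1] = 4.89.
y₂ = 4.89 × 0.786 = 3.85 ft.
Tailwater y_tw = 5.31 ft: y_tw > y₂, so the jump is submerged.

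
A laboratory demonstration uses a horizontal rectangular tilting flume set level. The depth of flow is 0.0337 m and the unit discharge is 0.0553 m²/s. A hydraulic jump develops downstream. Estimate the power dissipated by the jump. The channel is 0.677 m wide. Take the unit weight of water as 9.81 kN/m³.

V₁ = q/y₁ = 0.0553/0.0337 = 1.64 m/s. Fr₁ = V₁/√(g·y₁) = 1.64/√(9.81×0.0337) = 2.85.
From the momentum equation for a rectangular channel, y₂/y₁ = ½[√(1 + 8Fr₁²) − 1] = ½[√66.16 − 1] = 3.57.
y₂ = 3.57 × 0.0337 = 0.120 m.
Head loss: ΔE = (y₂ − y₁)³/(4y₁y₂) = (0.120 − 0.0337)³/(4×0.0337×0.120) = 0.000647/0.0162 = 0.0400 m.
Q = q·b = 0.0553 × 0.677 = 0.0374 m³/s. P = γ·Q·ΔE = 9.81 × 0.0374 × 0.0400 = 0.0147 kW.

P = 0.0147 kW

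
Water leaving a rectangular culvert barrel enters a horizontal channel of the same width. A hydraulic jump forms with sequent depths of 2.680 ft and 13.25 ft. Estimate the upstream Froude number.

For a rectangular channel the momentum equation gives q² = ½·g·y₁·y₂·(y₁ + y₂) = ½×32.2×2.680×13.25×15.93 = 9107.
q = √9107 = 95.43 ft²/s.
V₁ = q/y₁ = 35.61 ft/s; Fr₁ = V₁/√(g·y₁) = 3.833.

Fr₁ = 3.833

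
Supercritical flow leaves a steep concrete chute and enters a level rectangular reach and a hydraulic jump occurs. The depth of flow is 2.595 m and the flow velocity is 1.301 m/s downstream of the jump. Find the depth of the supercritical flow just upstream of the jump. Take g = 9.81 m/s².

Fr₂ = V₂/√(g·y₂) = 1.301/√(9.81×2.595) = 0.2579.
From the momentum equation (using Fr₂), y₁/y₂ = ½[√(1 + 8Fr₂²) − 1] = ½[√1.5319 − 1] = 0.1189.
y₁ = 0.1189 × 2.595 = 0.3084 m.

y₁ = 0.3084 m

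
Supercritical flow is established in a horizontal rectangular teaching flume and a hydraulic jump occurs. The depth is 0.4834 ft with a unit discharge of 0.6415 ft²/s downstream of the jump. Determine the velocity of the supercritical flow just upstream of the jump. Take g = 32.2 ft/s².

V₁ = 6.980 ft/s

V₂ = q/y₂ = 0.6415/0.4834 = 1.327 ft/s; Fr₂ = V₂/√(g·y₂) = 0.3364.
The Bélanger relation is symmetric: y₁/y₂ = ½[√(1 + 8Fr₂²) − 1] = ½[√1.9051 − 1] = 0.1901.
y₁ = 0.1901 × 0.4834 = 0.09191 ft.
V₁ = q/y₁ = 0.6415/0.09191 = 6.980 ft/s.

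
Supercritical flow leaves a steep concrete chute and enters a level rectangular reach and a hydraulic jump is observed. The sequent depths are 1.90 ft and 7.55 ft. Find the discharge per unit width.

For a rectangular channel the momentum equation gives q² = ½·g·y₁·y₂·(y₁ + y₂) = ½×32.2×1.90×7.55×9.45 = 2183.
q = √2183 = 46.7 ft²/s.

q = 46.7 ft²/s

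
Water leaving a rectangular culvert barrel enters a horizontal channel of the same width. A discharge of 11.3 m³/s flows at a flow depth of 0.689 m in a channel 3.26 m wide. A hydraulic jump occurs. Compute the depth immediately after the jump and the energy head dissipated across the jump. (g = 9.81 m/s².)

q = Q/b = 11.3/3.26 = 3.47 m²/s; V₁ = q/y₁ = 5.03 m/s. Fr₁ = V₁/√(g·y₁) = 1.94.
Conjugate-depth relation: y₂/y₁ = ½[√(1 + 8Fr₁²) − 1] = ½[√30.96 − 1] = 2.28.
y₂ = 2.28 × 0.689 = 1.57 m.
V₂ = q/y₂ = 3.47/1.57 = 2.20 m/s. E₁ = y₁ + V₁²/2g = 1.98 m; E₂ = y₂ + V₂²/2g = 1.82 m. ΔE = E₁ − E₂ = 0.159 m.

y₂ = 1.57 m; ΔE = 0.159 m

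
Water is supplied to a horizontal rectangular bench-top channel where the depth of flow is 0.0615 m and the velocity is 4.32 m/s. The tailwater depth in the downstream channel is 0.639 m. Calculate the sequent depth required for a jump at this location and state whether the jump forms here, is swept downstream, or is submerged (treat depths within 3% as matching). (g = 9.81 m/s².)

y₂ = 0.454 m; the jump is submerged

Fr₁ = V₁/√(g·y₁) = 4.32/√(9.81×0.0615) = 5.56.
Conjugate-depth relation: y₂/y₁ = ½[√(1 + 8Fr₁²) − 1] = ½[√248.5 − 1] = 7.38.
y₂ = 7.38 × 0.0615 = 0.454 m.
Tailwater y_tw = 0.639 m: y_tw > y₂, so the jump is submerged.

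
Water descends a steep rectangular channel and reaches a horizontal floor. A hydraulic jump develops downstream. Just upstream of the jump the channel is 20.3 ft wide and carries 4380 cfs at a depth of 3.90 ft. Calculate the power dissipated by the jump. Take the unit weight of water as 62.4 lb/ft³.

q = Q/b = 4380/20.3 = 216 ft²/s; V₁ = q/y₁ = 55.3 ft/s. Fr₁ = V₁/√(g·y₁) = 4.94.
Conjugate-depth relation: y₂/y₁ = ½[√(1 + 8Fr₁²) − 1] = ½[√196.0 − 1] = 6.50.
y₂ = 6.50 × 3.90 = 25.3 ft.
Head loss: ΔE = (y₂ − y₁)³/(4y₁y₂) = (25.3 − 3.90)³/(4×3.90×25.3) = 9868/395 = 25.0 ft.
P = γ·Q·ΔE/550 = 62.4 × 4380 × 25.0 / 550 = 12400 hp.

P = 12400 hp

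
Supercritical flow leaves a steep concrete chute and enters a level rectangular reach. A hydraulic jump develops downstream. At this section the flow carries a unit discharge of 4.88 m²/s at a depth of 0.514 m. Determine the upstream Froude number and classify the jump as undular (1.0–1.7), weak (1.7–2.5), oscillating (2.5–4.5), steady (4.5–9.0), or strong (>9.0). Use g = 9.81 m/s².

V₁ = q/y₁ = 4.88/0.514 = 9.49 m/s. Fr₁ = V₁/√(g·y₁) = 9.49/√(9.81×0.514) = 4.23.
Fr₁ = 4.23 lies in the oscillating range.

Fr₁ = 4.23; oscillating jump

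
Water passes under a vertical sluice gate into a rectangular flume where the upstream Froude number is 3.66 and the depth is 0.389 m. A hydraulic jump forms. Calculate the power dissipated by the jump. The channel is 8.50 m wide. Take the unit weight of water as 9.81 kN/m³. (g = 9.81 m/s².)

Fr₁ = 3.66 (given).
Sequent-depth ratio: y₂/y₁ = ½[√(1 + 8Fr₁²) − 1] = ½[√108.2 − 1] = 4.70.
y₂ = 4.70 × 0.389 = 1.83 m.
Head loss: ΔE = (y₂ − y₁)³/(4y₁y₂) = (1.83 − 0.389)³/(4×0.389×1.83) = 2.98/2.84 = 1.05 m.
V₁ = Fr₁·√(g·y₁) = 3.66×√(9.81×0.389) = 7.15 m/s; q = V₁·y₁ = 2.78 m²/s. Q = q·b = 2.78 × 8.50 = 23.6 m³/s. P = γ·Q·ΔE = 9.81 × 23.6 × 1.05 = 243 kW.

P = 243 kW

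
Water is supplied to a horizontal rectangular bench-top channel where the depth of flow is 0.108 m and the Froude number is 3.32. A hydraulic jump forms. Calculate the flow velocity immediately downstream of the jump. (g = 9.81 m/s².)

V₂ = 0.809 m/s

Fr₁ = 3.32 (given).
By Bélanger, y₂/y₁ = ½[√(1 + 8Fr₁²) − 1] = ½[√89.18 − 1] = 4.22.
y₂ = 4.22 × 0.108 = 0.456 m.
V₁ = Fr₁·√(g·y₁) = 3.32×√(9.81×0.108) = 3.42 m/s; q = V₁·y₁ = 0.369 m²/s.
V₂ = q/y₂ = 0.369/0.456 = 0.809 m/s.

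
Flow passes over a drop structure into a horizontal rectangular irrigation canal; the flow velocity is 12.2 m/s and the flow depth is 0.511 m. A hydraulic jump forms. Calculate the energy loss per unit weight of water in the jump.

Fr₁ = V₁/√(g·y₁) = 12.2/√(9.81×0.511) = 5.45.
Bélanger equation: y₂/y₁ = ½[√(1 + 8Fr₁²) − 1] = ½[√238.5 − 1] = 7.22.
y₂ = 7.22 × 0.511 = 3.69 m.
Head loss: ΔE = (y₂ − y₁)³/(4y₁y₂) = (3.69 − 0.511)³/(4×0.511×3.69) = 32.1/7.54 = 4.26 m.

ΔE = 4.26 m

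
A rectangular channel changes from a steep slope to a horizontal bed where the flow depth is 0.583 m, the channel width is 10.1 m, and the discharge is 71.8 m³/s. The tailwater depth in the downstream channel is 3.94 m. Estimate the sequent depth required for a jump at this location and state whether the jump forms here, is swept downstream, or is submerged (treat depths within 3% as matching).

y₂ = 3.92 m; the jump forms here

q = Q/b = 71.8/10.1 = 7.11 m²/s; V₁ = q/y₁ = 12.2 m/s. Fr₁ = V₁/√(g·y₁) = 5.10.
Sequent-depth ratio: y₂/y₁ = ½[√(1 + 8Fr₁²) − 1] = ½[√209.0 − 1] = 6.73.
y₂ = 6.73 × 0.583 = 3.92 m.
Tailwater y_tw = 3.94 m: y_tw ≈ y₂, so the jump forms here.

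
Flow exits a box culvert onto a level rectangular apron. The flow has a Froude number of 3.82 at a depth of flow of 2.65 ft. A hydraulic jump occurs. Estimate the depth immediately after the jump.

y₂ = 13.1 ft

Fr₁ = 3.82 (given).
Sequent-depth ratio: y₂/y₁ = ½[√(1 + 8Fr₁²) − 1] = ½[√117.7 − 1] = 4.93.
y₂ = 4.93 × 2.65 = 13.1 ft.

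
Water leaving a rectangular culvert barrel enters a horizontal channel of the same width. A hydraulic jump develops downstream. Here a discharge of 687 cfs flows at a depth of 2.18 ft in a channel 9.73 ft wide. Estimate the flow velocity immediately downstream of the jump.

V₂ = 6.49 ft/s

q = Q/b = 687/9.73 = 70.6 ft²/s; V₁ = q/y₁ = 32.4 ft/s. Fr₁ = V₁/√(g·y₁) = 3.87.
From the momentum equation for a rectangular channel, y₂/y₁ = ½[√(1 + 8Fr₁²) − 1] = ½[√120.6 − 1] = 4.99.
y₂ = 4.99 × 2.18 = 10.9 ft.
V₂ = q/y₂ = 70.6/10.9 = 6.49 ft/s.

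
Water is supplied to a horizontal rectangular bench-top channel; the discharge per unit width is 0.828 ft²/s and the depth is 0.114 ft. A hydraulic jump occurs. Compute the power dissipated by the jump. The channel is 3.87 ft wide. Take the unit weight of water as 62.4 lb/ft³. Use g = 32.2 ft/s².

V₁ = q/y₁ = 0.828/0.114 = 7.26 ft/s. Fr₁ = V₁/√(g·y₁) = 7.26/√(32.2×0.114) = 3.79.
Conjugate-depth relation: y₂/y₁ = ½[√(1 + 8Fr₁²) − 1] = ½[√116.0 − 1] = 4.88.
y₂ = 4.88 × 0.114 = 0.557 ft.
Head loss: ΔE = (y₂ − y₁)³/(4y₁y₂) = (0.557 − 0.114)³/(4×0.114×0.557) = 0.0868/0.254 = 0.342 ft.
Q = q·b = 0.828 × 3.87 = 3.20 cfs. P = γ·Q·ΔE/550 = 62.4 × 3.20 × 0.342 / 550 = 0.124 hp.

P = 0.124 hp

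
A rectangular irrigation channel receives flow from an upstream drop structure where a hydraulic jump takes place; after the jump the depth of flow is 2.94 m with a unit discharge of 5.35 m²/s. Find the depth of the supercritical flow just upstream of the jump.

y₁ = 0.566 m

V₂ = q/y₂ = 5.35/2.94 = 1.82 m/s; Fr₂ = V₂/√(g·y₂) = 0.339.
From the momentum equation (using Fr₂), y₁/y₂ = ½[√(1 + 8Fr₂²) − 1] = ½[√1.919 − 1] = 0.193.
y₁ = 0.193 × 2.94 = 0.566 m.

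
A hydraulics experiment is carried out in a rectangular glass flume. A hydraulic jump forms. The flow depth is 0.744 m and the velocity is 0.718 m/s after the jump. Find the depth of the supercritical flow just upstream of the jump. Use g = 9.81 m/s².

y₁ = 0.0934 m

Fr₂ = V₂/√(g·y₂) = 0.718/√(9.81×0.744) = 0.266.
The Bélanger relation is symmetric: y₁/y₂ = ½[√(1 + 8Fr₂²) − 1] = ½[√1.565 − 1] = 0.126.
y₁ = 0.126 × 0.744 = 0.0934 m.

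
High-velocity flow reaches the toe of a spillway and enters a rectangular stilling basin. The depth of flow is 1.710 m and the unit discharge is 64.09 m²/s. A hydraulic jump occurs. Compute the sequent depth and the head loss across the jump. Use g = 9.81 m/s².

V₁ = q/y₁ = 64.09/1.710 = 37.48 m/s. Fr₁ = V₁/√(g·y₁) = 37.48/√(9.81×1.710) = 9.151.
By Bélanger, y₂/y₁ = ½[√(1 + 8Fr₁²) − 1] = ½[√670.90 − 1] = 12.45.
y₂ = 12.45 × 1.710 = 21.29 m.
V₂ = q/y₂ = 64.09/21.29 = 3.010 m/s. E₁ = y₁ + V₁²/2g = 73.31 m; E₂ = y₂ + V₂²/2g = 21.75 m. ΔE = E₁ − E₂ = 51.55 m.

y₂ = 21.29 m; ΔE = 51.55 m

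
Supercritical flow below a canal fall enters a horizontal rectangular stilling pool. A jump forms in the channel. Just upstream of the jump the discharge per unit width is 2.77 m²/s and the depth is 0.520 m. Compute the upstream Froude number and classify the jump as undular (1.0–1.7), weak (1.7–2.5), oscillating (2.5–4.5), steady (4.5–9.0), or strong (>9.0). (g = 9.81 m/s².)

Fr₁ = 2.36; weak jump

V₁ = q/y₁ = 2.77/0.520 = 5.33 m/s. Fr₁ = V₁/√(g·y₁) = 5.33/√(9.81×0.520) = 2.36.
Fr₁ = 2.36 lies in the weak range.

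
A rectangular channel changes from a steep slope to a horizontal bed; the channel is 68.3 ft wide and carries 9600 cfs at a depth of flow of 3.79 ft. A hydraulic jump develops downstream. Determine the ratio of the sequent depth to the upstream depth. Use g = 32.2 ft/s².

y₂/y₁ = 4.27

q = Q/b = 9600/68.3 = 141 ft²/s; V₁ = q/y₁ = 37.1 ft/s. Fr₁ = V₁/√(g·y₁) = 3.36.
Bélanger equation: y₂/y₁ = ½[√(1 + 8Fr₁²) − 1] = ½[√91.16 − 1] = 4.27.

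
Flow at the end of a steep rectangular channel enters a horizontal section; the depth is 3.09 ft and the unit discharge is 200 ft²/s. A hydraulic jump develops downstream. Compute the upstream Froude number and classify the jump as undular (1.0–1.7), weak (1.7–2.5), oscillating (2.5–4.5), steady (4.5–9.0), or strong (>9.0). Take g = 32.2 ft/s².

Fr₁ = 6.49; steady jump

V₁ = q/y₁ = 200/3.09 = 64.7 ft/s. Fr₁ = V₁/√(g·y₁) = 64.7/√(32.2×3.09) = 6.49.
Fr₁ = 6.49 lies in the steady range.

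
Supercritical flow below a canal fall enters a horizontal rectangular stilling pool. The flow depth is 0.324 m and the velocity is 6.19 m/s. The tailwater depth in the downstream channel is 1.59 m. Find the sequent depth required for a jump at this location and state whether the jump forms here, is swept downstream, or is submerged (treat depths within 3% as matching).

Fr₁ = V₁/√(g·y₁) = 6.19/√(9.81×0.324) = 3.47.
From the momentum equation for a rectangular channel, y₂/y₁ = ½[√(1 + 8Fr₁²) − 1] = ½[√97.44 − 1] = 4.44.
y₂ = 4.44 × 0.324 = 1.44 m.
Tailwater y_tw = 1.59 m: y_tw > y₂, so the jump is submerged.

y₂ = 1.44 m; the jump is submerged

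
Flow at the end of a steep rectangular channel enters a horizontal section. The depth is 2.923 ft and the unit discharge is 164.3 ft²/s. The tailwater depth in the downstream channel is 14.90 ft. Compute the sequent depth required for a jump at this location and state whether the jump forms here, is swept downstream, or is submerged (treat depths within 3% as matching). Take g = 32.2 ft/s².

y₂ = 22.53 ft; the jump is swept downstream

V₁ = q/y₁ = 164.3/2.923 = 56.21 ft/s. Fr₁ = V₁/√(g·y₁) = 56.21/√(32.2×2.923) = 5.794.
From the momentum equation for a rectangular channel, y₂/y₁ = ½[√(1 + 8Fr₁²) − 1] = ½[√269.55 − 1] = 7.709.
y₂ = 7.709 × 2.923 = 22.53 ft.
Tailwater y_tw = 14.90 ft: y_tw < y₂, so the jump is swept downstream.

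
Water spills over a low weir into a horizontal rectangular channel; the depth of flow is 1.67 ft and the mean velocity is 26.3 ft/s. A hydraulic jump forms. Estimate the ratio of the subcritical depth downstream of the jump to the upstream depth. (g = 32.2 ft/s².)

Fr₁ = V₁/√(g·y₁) = 26.3/√(32.2×1.67) = 3.59.
Bélanger equation: y₂/y₁ = ½[√(1 + 8Fr₁²) − 1] = ½[√103.9 − 1] = 4.60.

y₂/y₁ = 4.60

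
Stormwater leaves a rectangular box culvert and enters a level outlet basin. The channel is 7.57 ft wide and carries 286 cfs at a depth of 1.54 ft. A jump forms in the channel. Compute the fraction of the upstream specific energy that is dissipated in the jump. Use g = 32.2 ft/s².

ΔE/E₁ = 0.327 (32.7%)

q = Q/b = 286/7.57 = 37.8 ft²/s; V₁ = q/y₁ = 24.5 ft/s. Fr₁ = V₁/√(g·y₁) = 3.48.
By Bélanger, y₂/y₁ = ½[√(1 + 8Fr₁²) − 1] = ½[√98.10 − 1] = 4.45.
y₂ = 4.45 × 1.54 = 6.86 ft.
E₁ = y₁ + V₁²/2g = 10.9 ft. ΔE = (y₂ − y₁)³/(4y₁y₂) = 3.56 ft. ΔE/E₁ = 3.56/10.9 = 0.327.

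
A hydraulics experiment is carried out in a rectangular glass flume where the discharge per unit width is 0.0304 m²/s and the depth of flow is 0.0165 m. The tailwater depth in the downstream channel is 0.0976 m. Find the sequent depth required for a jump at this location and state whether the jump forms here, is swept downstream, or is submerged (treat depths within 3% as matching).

y₂ = 0.0989 m; the jump forms here

V₁ = q/y₁ = 0.0304/0.0165 = 1.84 m/s. Fr₁ = V₁/√(g·y₁) = 1.84/√(9.81×0.0165) = 4.58.
By Bélanger, y₂/y₁ = ½[√(1 + 8Fr₁²) − 1] = ½[√168.8 − 1] = 6.00.
y₂ = 6.00 × 0.0165 = 0.0989 m.
Tailwater y_tw = 0.0976 m: y_tw ≈ y₂, so the jump forms here.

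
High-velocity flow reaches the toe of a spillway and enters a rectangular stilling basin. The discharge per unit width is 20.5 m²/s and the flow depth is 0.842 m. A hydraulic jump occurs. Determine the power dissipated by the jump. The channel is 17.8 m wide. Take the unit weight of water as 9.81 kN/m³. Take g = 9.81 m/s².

P = 75711 kW

V₁ = q/y₁ = 20.5/0.842 = 24.3 m/s. Fr₁ = V₁/√(g·y₁) = 24.3/√(9.81×0.842) = 8.47.
Sequent-depth ratio: y₂/y₁ = ½[√(1 + 8Fr₁²) − 1] = ½[√575.1 − 1] = 11.5.
y₂ = 11.5 × 0.842 = 9.68 m.
V₂ = q/y₂ = 20.5/9.68 = 2.12 m/s. E₁ = y₁ + V₁²/2g = 31.1 m; E₂ = y₂ + V₂²/2g = 9.90 m. ΔE = E₁ − E₂ = 21.2 m.
Q = q·b = 20.5 × 17.8 = 365 m³/s. P = γ·Q·ΔE = 9.81 × 365 × 21.2 = 75711 kW.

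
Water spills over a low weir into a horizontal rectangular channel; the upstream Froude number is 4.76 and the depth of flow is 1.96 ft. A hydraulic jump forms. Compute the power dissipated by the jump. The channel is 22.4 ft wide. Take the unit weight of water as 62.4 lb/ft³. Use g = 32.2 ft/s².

Fr₁ = 4.76 (given).
From the momentum equation for a rectangular channel, y₂/y₁ = ½[√(1 + 8Fr₁²) − 1] = ½[√182.3 − 1] = 6.25.
y₂ = 6.25 × 1.96 = 12.3 ft.
V₁ = Fr₁·√(g·y₁) = 4.76×√(32.2×1.96) = 37.8 ft/s; q = V₁·y₁ = 74.1 ft²/s. V₂ = q/y₂ = 74.1/12.3 = 6.05 ft/s. E₁ = y₁ + V₁²/2g = 24.2 ft; E₂ = y₂ + V₂²/2g = 12.8 ft. ΔE = E₁ − E₂ = 11.3 ft.
Q = q·b = 74.1 × 22.4 = 1660 cfs. P = γ·Q·ΔE/550 = 62.4 × 1660 × 11.3 / 550 = 2137 hp.

P = 2137 hp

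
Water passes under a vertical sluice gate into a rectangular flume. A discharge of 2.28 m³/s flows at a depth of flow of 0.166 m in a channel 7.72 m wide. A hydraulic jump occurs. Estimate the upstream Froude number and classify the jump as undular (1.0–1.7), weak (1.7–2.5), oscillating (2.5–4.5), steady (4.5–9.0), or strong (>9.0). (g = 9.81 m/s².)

q = Q/b = 2.28/7.72 = 0.295 m²/s; V₁ = q/y₁ = 1.78 m/s. Fr₁ = V₁/√(g·y₁) = 1.39.
Fr₁ = 1.39 lies in the undular range.

Fr₁ = 1.39; undular jump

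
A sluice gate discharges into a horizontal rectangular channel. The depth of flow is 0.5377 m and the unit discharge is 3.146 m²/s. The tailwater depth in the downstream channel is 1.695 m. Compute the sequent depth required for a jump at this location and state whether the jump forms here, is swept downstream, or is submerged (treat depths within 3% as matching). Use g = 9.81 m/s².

y₂ = 1.687 m; the jump forms here

V₁ = q/y₁ = 3.146/0.5377 = 5.851 m/s. Fr₁ = V₁/√(g·y₁) = 5.851/√(9.81×0.5377) = 2.547.
Bélanger equation: y₂/y₁ = ½[√(1 + 8Fr₁²) − 1] = ½[√52.918 − 1] = 3.137.
y₂ = 3.137 × 0.5377 = 1.687 m.
Tailwater y_tw = 1.695 m: y_tw ≈ y₂, so the jump forms here.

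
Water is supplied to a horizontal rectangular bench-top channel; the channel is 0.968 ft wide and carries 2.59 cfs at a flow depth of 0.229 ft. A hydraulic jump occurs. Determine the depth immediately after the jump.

q = Q/b = 2.59/0.968 = 2.68 ft²/s; V₁ = q/y₁ = 11.7 ft/s. Fr₁ = V₁/√(g·y₁) = 4.30.
Conjugate-depth relation: y₂/y₁ = ½[√(1 + 8Fr₁²) − 1] = ½[√149.1 − 1] = 5.61.
y₂ = 5.61 × 0.229 = 1.28 ft.

y₂ = 1.28 ft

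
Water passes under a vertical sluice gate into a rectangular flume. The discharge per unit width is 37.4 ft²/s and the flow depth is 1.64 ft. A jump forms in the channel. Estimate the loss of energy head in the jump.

ΔE = 2.70 ft

V₁ = q/y₁ = 37.4/1.64 = 22.8 ft/s. Fr₁ = V₁/√(g·y₁) = 22.8/√(32.2×1.64) = 3.14.
By Bélanger, y₂/y₁ = ½[√(1 + 8Fr₁²) − 1] = ½[√79.79 − 1] = 3.97.
y₂ = 3.97 × 1.64 = 6.50 ft.
Head loss: ΔE = (y₂ − y₁)³/(4y₁y₂) = (6.50 − 1.64)³/(4×1.64×6.50) = 115/42.7 = 2.70 ft.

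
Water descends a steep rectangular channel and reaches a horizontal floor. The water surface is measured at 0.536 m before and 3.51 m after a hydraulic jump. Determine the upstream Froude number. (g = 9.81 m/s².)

For a rectangular channel the momentum equation gives q² = ½·g·y₁·y₂·(y₁ + y₂) = ½×9.81×0.536×3.51×4.05 = 37.3.
q = √37.3 = 6.11 m²/s.
V₁ = q/y₁ = 11.4 m/s; Fr₁ = V₁/√(g·y₁) = 4.97.

Fr₁ = 4.97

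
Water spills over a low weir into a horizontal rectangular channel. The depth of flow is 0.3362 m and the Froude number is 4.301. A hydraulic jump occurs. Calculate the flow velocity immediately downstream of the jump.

Fr₁ = 4.301 (given).
Bélanger equation: y₂/y₁ = ½[√(1 + 8Fr₁²) − 1] = ½[√148.99 − 1] = 5.603.
y₂ = 5.603 × 0.3362 = 1.884 m.
V₁ = Fr₁·√(g·y₁) = 4.301×√(9.81×0.3362) = 7.811 m/s; q = V₁·y₁ = 2.626 m²/s.
V₂ = q/y₂ = 2.626/1.884 = 1.394 m/s.

V₂ = 1.394 m/s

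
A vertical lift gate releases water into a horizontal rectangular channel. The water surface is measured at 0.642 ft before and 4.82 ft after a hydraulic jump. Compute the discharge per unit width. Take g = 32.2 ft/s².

For a rectangular channel the momentum equation gives q² = ½·g·y₁·y₂·(y₁ + y₂) = ½×32.2×0.642×4.82×5.46 = 272.
q = √272 = 16.5 ft²/s.

q = 16.5 ft²/s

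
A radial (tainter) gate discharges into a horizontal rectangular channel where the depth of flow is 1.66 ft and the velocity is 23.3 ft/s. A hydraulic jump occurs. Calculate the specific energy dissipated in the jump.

ΔE = 2.87 ft

Fr₁ = V₁/√(g·y₁) = 23.3/√(32.2×1.66) = 3.19.
Sequent-depth ratio: y₂/y₁ = ½[√(1 + 8Fr₁²) − 1] = ½[√82.25 − 1] = 4.03.
y₂ = 4.03 × 1.66 = 6.70 ft.
q = V₁·y₁ = 23.3 × 1.66 = 38.7 ft²/s. V₂ = q/y₂ = 38.7/6.70 = 5.77 ft/s. E₁ = y₁ + V₁²/2g = 10.1 ft; E₂ = y₂ + V₂²/2g = 7.22 ft. ΔE = E₁ − E₂ = 2.87 ft.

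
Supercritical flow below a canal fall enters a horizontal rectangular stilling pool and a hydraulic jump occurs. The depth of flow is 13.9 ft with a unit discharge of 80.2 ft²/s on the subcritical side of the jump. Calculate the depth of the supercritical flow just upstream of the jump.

y₁ = 1.83 ft

V₂ = q/y₂ = 80.2/13.9 = 5.77 ft/s; Fr₂ = V₂/√(g·y₂) = 0.273.
The Bélanger relation is symmetric: y₁/y₂ = ½[√(1 + 8Fr₂²) − 1] = ½[√1.595 − 1] = 0.131.
y₁ = 0.131 × 13.9 = 1.83 ft.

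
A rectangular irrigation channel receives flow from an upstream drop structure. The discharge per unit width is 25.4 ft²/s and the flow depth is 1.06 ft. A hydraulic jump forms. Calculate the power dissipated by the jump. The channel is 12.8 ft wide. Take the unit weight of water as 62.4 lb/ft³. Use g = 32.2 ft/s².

P = 148 hp

V₁ = q/y₁ = 25.4/1.06 = 24.0 ft/s. Fr₁ = V₁/√(g·y₁) = 24.0/√(32.2×1.06) = 4.10.
By Bélanger, y₂/y₁ = ½[√(1 + 8Fr₁²) − 1] = ½[√135.6 − 1] = 5.32.
y₂ = 5.32 × 1.06 = 5.64 ft.
V₂ = q/y₂ = 25.4/5.64 = 4.50 ft/s. E₁ = y₁ + V₁²/2g = 9.98 ft; E₂ = y₂ + V₂²/2g = 5.96 ft. ΔE = E₁ − E₂ = 4.02 ft.
Q = q·b = 25.4 × 12.8 = 325 cfs. P = γ·Q·ΔE/550 = 62.4 × 325 × 4.02 / 550 = 148 hp.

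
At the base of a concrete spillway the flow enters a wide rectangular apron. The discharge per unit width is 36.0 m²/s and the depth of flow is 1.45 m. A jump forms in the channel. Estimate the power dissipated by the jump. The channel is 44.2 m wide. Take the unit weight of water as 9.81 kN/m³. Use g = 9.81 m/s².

P = 307049 kW

V₁ = q/y₁ = 36.0/1.45 = 24.8 m/s. Fr₁ = V₁/√(g·y₁) = 24.8/√(9.81×1.45) = 6.58.
Conjugate-depth relation: y₂/y₁ = ½[√(1 + 8Fr₁²) − 1] = ½[√347.7 − 1] = 8.82.
y₂ = 8.82 × 1.45 = 12.8 m.
V₂ = q/y₂ = 36.0/12.8 = 2.81 m/s. E₁ = y₁ + V₁²/2g = 32.9 m; E₂ = y₂ + V₂²/2g = 13.2 m. ΔE = E₁ − E₂ = 19.7 m.
Q = q·b = 36.0 × 44.2 = 1591 m³/s. P = γ·Q·ΔE = 9.81 × 1591 × 19.7 = 307049 kW.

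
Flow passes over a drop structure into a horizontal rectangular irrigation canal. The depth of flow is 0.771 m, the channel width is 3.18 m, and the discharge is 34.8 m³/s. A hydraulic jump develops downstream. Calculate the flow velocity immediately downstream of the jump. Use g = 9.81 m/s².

q = Q/b = 34.8/3.18 = 10.9 m²/s; V₁ = q/y₁ = 14.2 m/s. Fr₁ = V₁/√(g·y₁) = 5.16.
Bélanger equation: y₂/y₁ = ½[√(1 + 8Fr₁²) − 1] = ½[√214.1 − 1] = 6.82.
y₂ = 6.82 × 0.771 = 5.26 m.
V₂ = q/y₂ = 10.9/5.26 = 2.08 m/s.

V₂ = 2.08 m/s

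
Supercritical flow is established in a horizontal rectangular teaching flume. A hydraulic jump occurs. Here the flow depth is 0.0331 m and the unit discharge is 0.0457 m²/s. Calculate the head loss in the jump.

ΔE = 0.0211 m

V₁ = q/y₁ = 0.0457/0.0331 = 1.38 m/s. Fr₁ = V₁/√(g·y₁) = 1.38/√(9.81×0.0331) = 2.42.
Conjugate-depth relation: y₂/y₁ = ½[√(1 + 8Fr₁²) − 1] = ½[√47.96 − 1] = 2.96.
y₂ = 2.96 × 0.0331 = 0.0981 m.
V₂ = q/y₂ = 0.0457/0.0981 = 0.466 m/s. E₁ = y₁ + V₁²/2g = 0.130 m; E₂ = y₂ + V₂²/2g = 0.109 m. ΔE = E₁ − E₂ = 0.0211 m.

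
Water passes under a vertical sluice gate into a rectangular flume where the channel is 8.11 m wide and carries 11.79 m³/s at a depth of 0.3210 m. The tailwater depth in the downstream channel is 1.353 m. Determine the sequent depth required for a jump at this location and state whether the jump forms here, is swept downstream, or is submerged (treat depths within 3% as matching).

y₂ = 1.009 m; the jump is submerged

q = Q/b = 11.79/8.11 = 1.454 m²/s; V₁ = q/y₁ = 4.529 m/s. Fr₁ = V₁/√(g·y₁) = 2.552.
By Bélanger, y₂/y₁ = ½[√(1 + 8Fr₁²) − 1] = ½[√53.106 − 1] = 3.144.
y₂ = 3.144 × 0.3210 = 1.009 m.
Tailwater y_tw = 1.353 m: y_tw > y₂, so the jump is submerged.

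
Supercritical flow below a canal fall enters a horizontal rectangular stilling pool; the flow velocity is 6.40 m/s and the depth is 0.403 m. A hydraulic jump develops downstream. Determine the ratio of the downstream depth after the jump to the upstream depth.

y₂/y₁ = 4.08

Fr₁ = V₁/√(g·y₁) = 6.40/√(9.81×0.403) = 3.22.
By Bélanger, y₂/y₁ = ½[√(1 + 8Fr₁²) − 1] = ½[√83.88 − 1] = 4.08.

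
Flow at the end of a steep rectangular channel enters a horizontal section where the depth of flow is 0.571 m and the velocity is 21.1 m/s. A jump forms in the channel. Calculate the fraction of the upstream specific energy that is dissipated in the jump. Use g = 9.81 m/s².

ΔE/E₁ = 0.696 (69.6%)

Fr₁ = V₁/√(g·y₁) = 21.1/√(9.81×0.571) = 8.92.
Bélanger equation: y₂/y₁ = ½[√(1 + 8Fr₁²) − 1] = ½[√636.8 − 1] = 12.1.
y₂ = 12.1 × 0.571 = 6.92 m.
E₁ = y₁ + V₁²/2g = 23.3 m. ΔE = (y₂ − y₁)³/(4y₁y₂) = 16.2 m. ΔE/E₁ = 16.2/23.3 = 0.696.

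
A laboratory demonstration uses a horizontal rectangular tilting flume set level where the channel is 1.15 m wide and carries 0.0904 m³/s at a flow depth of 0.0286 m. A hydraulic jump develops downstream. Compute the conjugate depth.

y₂ = 0.196 m

q = Q/b = 0.0904/1.15 = 0.0786 m²/s; V₁ = q/y₁ = 2.75 m/s. Fr₁ = V₁/√(g·y₁) = 5.19.
Conjugate-depth relation: y₂/y₁ = ½[√(1 + 8Fr₁²) − 1] = ½[√216.4 − 1] = 6.86.
y₂ = 6.86 × 0.0286 = 0.196 m.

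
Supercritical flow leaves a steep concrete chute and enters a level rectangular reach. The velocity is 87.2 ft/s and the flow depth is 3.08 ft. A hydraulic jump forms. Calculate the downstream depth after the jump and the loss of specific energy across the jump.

Fr₁ = V₁/√(g·y₁) = 87.2/√(32.2×3.08) = 8.76.
From the momentum equation for a rectangular channel, y₂/y₁ = ½[√(1 + 8Fr₁²) − 1] = ½[√614.4 − 1] = 11.9.
y₂ = 11.9 × 3.08 = 36.6 ft.
q = V₁·y₁ = 87.2 × 3.08 = 269 ft²/s. V₂ = q/y₂ = 269/36.6 = 7.33 ft/s. E₁ = y₁ + V₁²/2g = 121 ft; E₂ = y₂ + V₂²/2g = 37.5 ft. ΔE = E₁ − E₂ = 83.7 ft.

y₂ = 36.6 ft; ΔE = 83.7 ft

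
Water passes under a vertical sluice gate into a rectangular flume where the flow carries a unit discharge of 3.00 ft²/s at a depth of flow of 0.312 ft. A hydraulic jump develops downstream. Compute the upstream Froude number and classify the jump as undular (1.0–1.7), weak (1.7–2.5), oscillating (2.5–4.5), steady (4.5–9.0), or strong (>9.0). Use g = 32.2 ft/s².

V₁ = q/y₁ = 3.00/0.312 = 9.62 ft/s. Fr₁ = V₁/√(g·y₁) = 9.62/√(32.2×0.312) = 3.03.
Fr₁ = 3.03 lies in the oscillating range.

Fr₁ = 3.03; oscillating jump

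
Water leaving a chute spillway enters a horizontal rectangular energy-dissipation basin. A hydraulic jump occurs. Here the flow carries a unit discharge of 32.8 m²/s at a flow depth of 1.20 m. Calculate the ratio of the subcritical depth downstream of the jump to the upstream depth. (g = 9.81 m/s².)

y₂/y₁ = 10.8

V₁ = q/y₁ = 32.8/1.20 = 27.3 m/s. Fr₁ = V₁/√(g·y₁) = 27.3/√(9.81×1.20) = 7.97.
Sequent-depth ratio: y₂/y₁ = ½[√(1 + 8Fr₁²) − 1] = ½[√508.7 − 1] = 10.8.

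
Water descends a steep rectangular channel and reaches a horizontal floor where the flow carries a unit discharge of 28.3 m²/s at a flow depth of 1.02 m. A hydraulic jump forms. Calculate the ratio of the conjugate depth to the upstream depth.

y₂/y₁ = 11.9

V₁ = q/y₁ = 28.3/1.02 = 27.7 m/s. Fr₁ = V₁/√(g·y₁) = 27.7/√(9.81×1.02) = 8.77.
From the momentum equation for a rectangular channel, y₂/y₁ = ½[√(1 + 8Fr₁²) − 1] = ½[√616.5 − 1] = 11.9.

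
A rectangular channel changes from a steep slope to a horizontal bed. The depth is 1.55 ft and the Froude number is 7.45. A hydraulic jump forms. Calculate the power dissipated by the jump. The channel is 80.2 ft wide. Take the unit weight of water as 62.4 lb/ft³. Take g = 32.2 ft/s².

P = 21203 hp

Fr₁ = 7.45 (given).
Sequent-depth ratio: y₂/y₁ = ½[√(1 + 8Fr₁²) − 1] = ½[√445.0 − 1] = 10.0.
y₂ = 10.0 × 1.55 = 15.6 ft.
Head loss: ΔE = (y₂ − y₁)³/(4y₁y₂) = (15.6 − 1.55)³/(4×1.55×15.6) = 2758/96.6 = 28.6 ft.
V₁ = Fr₁·√(g·y₁) = 7.45×√(32.2×1.55) = 52.6 ft/s; q = V₁·y₁ = 81.6 ft²/s. Q = q·b = 81.6 × 80.2 = 6543 cfs. P = γ·Q·ΔE/550 = 62.4 × 6543 × 28.6 / 550 = 21203 hp.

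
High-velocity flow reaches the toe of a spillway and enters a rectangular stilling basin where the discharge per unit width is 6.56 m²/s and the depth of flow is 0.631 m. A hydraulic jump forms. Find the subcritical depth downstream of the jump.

y₂ = 3.43 m

V₁ = q/y₁ = 6.56/0.631 = 10.4 m/s. Fr₁ = V₁/√(g·y₁) = 10.4/√(9.81×0.631) = 4.18.
Conjugate-depth relation: y₂/y₁ = ½[√(1 + 8Fr₁²) − 1] = ½[√140.7 − 1] = 5.43.
y₂ = 5.43 × 0.631 = 3.43 m.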